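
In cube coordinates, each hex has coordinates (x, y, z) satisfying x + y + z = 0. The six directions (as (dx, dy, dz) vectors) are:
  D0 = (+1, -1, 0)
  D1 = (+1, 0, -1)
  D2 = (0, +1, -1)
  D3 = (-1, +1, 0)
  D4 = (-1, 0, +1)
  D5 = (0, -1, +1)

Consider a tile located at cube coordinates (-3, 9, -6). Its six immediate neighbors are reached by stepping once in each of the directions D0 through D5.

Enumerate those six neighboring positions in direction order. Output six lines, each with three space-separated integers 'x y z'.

Center: (-3, 9, -6). Add each direction:
  D0: (-3, 9, -6) + (1, -1, 0) = (-2, 8, -6)
  D1: (-3, 9, -6) + (1, 0, -1) = (-2, 9, -7)
  D2: (-3, 9, -6) + (0, 1, -1) = (-3, 10, -7)
  D3: (-3, 9, -6) + (-1, 1, 0) = (-4, 10, -6)
  D4: (-3, 9, -6) + (-1, 0, 1) = (-4, 9, -5)
  D5: (-3, 9, -6) + (0, -1, 1) = (-3, 8, -5)

Answer: -2 8 -6
-2 9 -7
-3 10 -7
-4 10 -6
-4 9 -5
-3 8 -5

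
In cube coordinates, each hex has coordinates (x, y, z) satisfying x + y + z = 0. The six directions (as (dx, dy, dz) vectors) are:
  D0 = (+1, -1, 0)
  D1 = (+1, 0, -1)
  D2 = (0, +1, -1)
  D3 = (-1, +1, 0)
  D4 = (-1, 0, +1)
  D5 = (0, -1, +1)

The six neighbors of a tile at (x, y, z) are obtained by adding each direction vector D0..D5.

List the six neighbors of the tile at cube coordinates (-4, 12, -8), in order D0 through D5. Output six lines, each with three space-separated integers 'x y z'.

Answer: -3 11 -8
-3 12 -9
-4 13 -9
-5 13 -8
-5 12 -7
-4 11 -7

Derivation:
Center: (-4, 12, -8). Add each direction:
  D0: (-4, 12, -8) + (1, -1, 0) = (-3, 11, -8)
  D1: (-4, 12, -8) + (1, 0, -1) = (-3, 12, -9)
  D2: (-4, 12, -8) + (0, 1, -1) = (-4, 13, -9)
  D3: (-4, 12, -8) + (-1, 1, 0) = (-5, 13, -8)
  D4: (-4, 12, -8) + (-1, 0, 1) = (-5, 12, -7)
  D5: (-4, 12, -8) + (0, -1, 1) = (-4, 11, -7)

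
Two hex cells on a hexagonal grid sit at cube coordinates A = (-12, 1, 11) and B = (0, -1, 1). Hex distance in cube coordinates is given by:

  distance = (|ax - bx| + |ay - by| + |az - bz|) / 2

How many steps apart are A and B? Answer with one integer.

Answer: 12

Derivation:
|ax - bx| = |-12 - 0| = 12
|ay - by| = |1 - (-1)| = 2
|az - bz| = |11 - 1| = 10
distance = (12 + 2 + 10) / 2 = 24 / 2 = 12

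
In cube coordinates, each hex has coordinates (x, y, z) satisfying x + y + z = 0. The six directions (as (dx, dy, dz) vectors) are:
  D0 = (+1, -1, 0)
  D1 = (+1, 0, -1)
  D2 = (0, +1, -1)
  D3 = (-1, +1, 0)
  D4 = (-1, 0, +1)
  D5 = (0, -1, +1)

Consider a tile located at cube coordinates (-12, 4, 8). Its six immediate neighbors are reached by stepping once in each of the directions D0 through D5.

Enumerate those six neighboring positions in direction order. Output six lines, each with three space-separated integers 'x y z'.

Answer: -11 3 8
-11 4 7
-12 5 7
-13 5 8
-13 4 9
-12 3 9

Derivation:
Center: (-12, 4, 8). Add each direction:
  D0: (-12, 4, 8) + (1, -1, 0) = (-11, 3, 8)
  D1: (-12, 4, 8) + (1, 0, -1) = (-11, 4, 7)
  D2: (-12, 4, 8) + (0, 1, -1) = (-12, 5, 7)
  D3: (-12, 4, 8) + (-1, 1, 0) = (-13, 5, 8)
  D4: (-12, 4, 8) + (-1, 0, 1) = (-13, 4, 9)
  D5: (-12, 4, 8) + (0, -1, 1) = (-12, 3, 9)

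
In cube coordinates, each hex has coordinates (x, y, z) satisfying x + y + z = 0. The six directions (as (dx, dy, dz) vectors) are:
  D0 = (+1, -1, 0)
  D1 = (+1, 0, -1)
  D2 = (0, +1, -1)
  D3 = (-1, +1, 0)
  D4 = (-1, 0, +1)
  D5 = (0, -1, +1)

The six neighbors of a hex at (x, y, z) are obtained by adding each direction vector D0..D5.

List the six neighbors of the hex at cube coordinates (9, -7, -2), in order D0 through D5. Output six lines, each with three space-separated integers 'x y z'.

Answer: 10 -8 -2
10 -7 -3
9 -6 -3
8 -6 -2
8 -7 -1
9 -8 -1

Derivation:
Center: (9, -7, -2). Add each direction:
  D0: (9, -7, -2) + (1, -1, 0) = (10, -8, -2)
  D1: (9, -7, -2) + (1, 0, -1) = (10, -7, -3)
  D2: (9, -7, -2) + (0, 1, -1) = (9, -6, -3)
  D3: (9, -7, -2) + (-1, 1, 0) = (8, -6, -2)
  D4: (9, -7, -2) + (-1, 0, 1) = (8, -7, -1)
  D5: (9, -7, -2) + (0, -1, 1) = (9, -8, -1)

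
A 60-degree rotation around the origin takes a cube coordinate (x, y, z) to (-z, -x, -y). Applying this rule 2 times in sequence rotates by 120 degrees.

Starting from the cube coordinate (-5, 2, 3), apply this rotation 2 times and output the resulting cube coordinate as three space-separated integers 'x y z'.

Answer: 2 3 -5

Derivation:
Start: (-5, 2, 3)
Step 1: (-5, 2, 3) -> (-(3), -(-5), -(2)) = (-3, 5, -2)
Step 2: (-3, 5, -2) -> (-(-2), -(-3), -(5)) = (2, 3, -5)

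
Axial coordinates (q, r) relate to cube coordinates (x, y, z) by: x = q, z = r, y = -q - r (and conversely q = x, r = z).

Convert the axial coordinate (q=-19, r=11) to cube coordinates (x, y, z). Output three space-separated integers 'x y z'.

Answer: -19 8 11

Derivation:
x = q = -19
z = r = 11
y = -x - z = -(-19) - (11) = 8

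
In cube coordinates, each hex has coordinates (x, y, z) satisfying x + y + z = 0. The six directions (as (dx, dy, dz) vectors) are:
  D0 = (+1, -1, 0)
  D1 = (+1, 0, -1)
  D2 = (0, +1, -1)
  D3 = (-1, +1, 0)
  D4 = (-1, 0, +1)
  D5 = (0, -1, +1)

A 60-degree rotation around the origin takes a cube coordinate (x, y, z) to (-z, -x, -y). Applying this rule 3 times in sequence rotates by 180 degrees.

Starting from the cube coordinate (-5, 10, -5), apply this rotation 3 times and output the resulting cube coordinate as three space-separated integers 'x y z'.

Answer: 5 -10 5

Derivation:
Start: (-5, 10, -5)
Step 1: (-5, 10, -5) -> (-(-5), -(-5), -(10)) = (5, 5, -10)
Step 2: (5, 5, -10) -> (-(-10), -(5), -(5)) = (10, -5, -5)
Step 3: (10, -5, -5) -> (-(-5), -(10), -(-5)) = (5, -10, 5)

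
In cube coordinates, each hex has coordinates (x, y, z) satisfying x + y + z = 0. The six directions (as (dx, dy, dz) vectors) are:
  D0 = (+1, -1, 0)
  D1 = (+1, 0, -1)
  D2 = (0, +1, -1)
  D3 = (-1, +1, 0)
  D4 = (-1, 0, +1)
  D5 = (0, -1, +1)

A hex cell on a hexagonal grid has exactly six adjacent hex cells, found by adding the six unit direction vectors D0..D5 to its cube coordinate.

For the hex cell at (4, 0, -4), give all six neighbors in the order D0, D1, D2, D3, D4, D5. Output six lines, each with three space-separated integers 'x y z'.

Center: (4, 0, -4). Add each direction:
  D0: (4, 0, -4) + (1, -1, 0) = (5, -1, -4)
  D1: (4, 0, -4) + (1, 0, -1) = (5, 0, -5)
  D2: (4, 0, -4) + (0, 1, -1) = (4, 1, -5)
  D3: (4, 0, -4) + (-1, 1, 0) = (3, 1, -4)
  D4: (4, 0, -4) + (-1, 0, 1) = (3, 0, -3)
  D5: (4, 0, -4) + (0, -1, 1) = (4, -1, -3)

Answer: 5 -1 -4
5 0 -5
4 1 -5
3 1 -4
3 0 -3
4 -1 -3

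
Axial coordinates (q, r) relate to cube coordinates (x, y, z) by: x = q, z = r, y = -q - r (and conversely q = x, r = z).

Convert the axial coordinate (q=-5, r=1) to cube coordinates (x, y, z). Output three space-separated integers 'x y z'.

Answer: -5 4 1

Derivation:
x = q = -5
z = r = 1
y = -x - z = -(-5) - (1) = 4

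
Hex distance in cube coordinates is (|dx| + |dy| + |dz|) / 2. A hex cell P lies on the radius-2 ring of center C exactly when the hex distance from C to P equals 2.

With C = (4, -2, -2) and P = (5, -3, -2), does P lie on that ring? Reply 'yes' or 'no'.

|px - cx| = |5 - 4| = 1
|py - cy| = |-3 - (-2)| = 1
|pz - cz| = |-2 - (-2)| = 0
distance = (1+1+0)/2 = 2/2 = 1
radius = 2; distance != radius -> no

Answer: no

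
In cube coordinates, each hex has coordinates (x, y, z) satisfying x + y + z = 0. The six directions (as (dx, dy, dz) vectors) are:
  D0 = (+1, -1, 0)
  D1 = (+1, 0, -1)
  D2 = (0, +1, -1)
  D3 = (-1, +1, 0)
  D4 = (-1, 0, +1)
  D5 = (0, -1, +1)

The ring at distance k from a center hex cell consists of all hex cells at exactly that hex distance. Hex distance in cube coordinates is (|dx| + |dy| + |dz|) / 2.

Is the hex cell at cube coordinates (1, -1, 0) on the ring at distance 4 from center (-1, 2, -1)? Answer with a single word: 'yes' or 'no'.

Answer: no

Derivation:
|px - cx| = |1 - (-1)| = 2
|py - cy| = |-1 - 2| = 3
|pz - cz| = |0 - (-1)| = 1
distance = (2+3+1)/2 = 6/2 = 3
radius = 4; distance != radius -> no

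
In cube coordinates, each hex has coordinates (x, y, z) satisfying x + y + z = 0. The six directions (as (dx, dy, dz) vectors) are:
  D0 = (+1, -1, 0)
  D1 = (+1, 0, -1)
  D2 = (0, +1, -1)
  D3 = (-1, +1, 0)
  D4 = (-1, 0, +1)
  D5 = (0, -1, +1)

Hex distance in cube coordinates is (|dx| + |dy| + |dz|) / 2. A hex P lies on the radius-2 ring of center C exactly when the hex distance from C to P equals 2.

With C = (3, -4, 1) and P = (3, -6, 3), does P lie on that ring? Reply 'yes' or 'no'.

|px - cx| = |3 - 3| = 0
|py - cy| = |-6 - (-4)| = 2
|pz - cz| = |3 - 1| = 2
distance = (0+2+2)/2 = 4/2 = 2
radius = 2; distance == radius -> yes

Answer: yes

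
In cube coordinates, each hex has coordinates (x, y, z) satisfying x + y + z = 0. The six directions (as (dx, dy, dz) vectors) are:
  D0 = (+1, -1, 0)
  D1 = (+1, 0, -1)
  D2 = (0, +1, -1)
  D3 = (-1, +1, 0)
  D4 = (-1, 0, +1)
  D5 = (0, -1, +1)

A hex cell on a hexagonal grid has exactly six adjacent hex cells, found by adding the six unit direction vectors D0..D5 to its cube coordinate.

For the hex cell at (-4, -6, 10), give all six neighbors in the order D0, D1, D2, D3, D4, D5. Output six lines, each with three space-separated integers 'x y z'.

Center: (-4, -6, 10). Add each direction:
  D0: (-4, -6, 10) + (1, -1, 0) = (-3, -7, 10)
  D1: (-4, -6, 10) + (1, 0, -1) = (-3, -6, 9)
  D2: (-4, -6, 10) + (0, 1, -1) = (-4, -5, 9)
  D3: (-4, -6, 10) + (-1, 1, 0) = (-5, -5, 10)
  D4: (-4, -6, 10) + (-1, 0, 1) = (-5, -6, 11)
  D5: (-4, -6, 10) + (0, -1, 1) = (-4, -7, 11)

Answer: -3 -7 10
-3 -6 9
-4 -5 9
-5 -5 10
-5 -6 11
-4 -7 11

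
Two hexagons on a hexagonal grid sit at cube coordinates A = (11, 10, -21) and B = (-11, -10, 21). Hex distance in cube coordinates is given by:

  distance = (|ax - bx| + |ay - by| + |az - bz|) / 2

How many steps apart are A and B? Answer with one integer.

|ax - bx| = |11 - (-11)| = 22
|ay - by| = |10 - (-10)| = 20
|az - bz| = |-21 - 21| = 42
distance = (22 + 20 + 42) / 2 = 84 / 2 = 42

Answer: 42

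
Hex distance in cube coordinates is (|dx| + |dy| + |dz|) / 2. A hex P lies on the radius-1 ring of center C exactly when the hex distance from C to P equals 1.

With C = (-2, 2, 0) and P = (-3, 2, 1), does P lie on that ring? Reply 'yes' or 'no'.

|px - cx| = |-3 - (-2)| = 1
|py - cy| = |2 - 2| = 0
|pz - cz| = |1 - 0| = 1
distance = (1+0+1)/2 = 2/2 = 1
radius = 1; distance == radius -> yes

Answer: yes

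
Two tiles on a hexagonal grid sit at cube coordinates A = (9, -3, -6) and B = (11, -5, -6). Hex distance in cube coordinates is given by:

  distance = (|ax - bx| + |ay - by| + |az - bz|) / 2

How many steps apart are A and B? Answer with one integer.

Answer: 2

Derivation:
|ax - bx| = |9 - 11| = 2
|ay - by| = |-3 - (-5)| = 2
|az - bz| = |-6 - (-6)| = 0
distance = (2 + 2 + 0) / 2 = 4 / 2 = 2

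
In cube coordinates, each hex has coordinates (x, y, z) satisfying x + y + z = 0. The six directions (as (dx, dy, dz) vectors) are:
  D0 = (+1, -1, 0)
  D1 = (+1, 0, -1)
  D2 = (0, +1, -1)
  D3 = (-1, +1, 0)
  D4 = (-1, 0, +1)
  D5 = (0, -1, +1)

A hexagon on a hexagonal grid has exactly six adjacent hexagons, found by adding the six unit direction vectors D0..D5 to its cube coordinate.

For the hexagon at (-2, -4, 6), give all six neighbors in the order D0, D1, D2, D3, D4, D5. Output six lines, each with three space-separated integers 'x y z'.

Answer: -1 -5 6
-1 -4 5
-2 -3 5
-3 -3 6
-3 -4 7
-2 -5 7

Derivation:
Center: (-2, -4, 6). Add each direction:
  D0: (-2, -4, 6) + (1, -1, 0) = (-1, -5, 6)
  D1: (-2, -4, 6) + (1, 0, -1) = (-1, -4, 5)
  D2: (-2, -4, 6) + (0, 1, -1) = (-2, -3, 5)
  D3: (-2, -4, 6) + (-1, 1, 0) = (-3, -3, 6)
  D4: (-2, -4, 6) + (-1, 0, 1) = (-3, -4, 7)
  D5: (-2, -4, 6) + (0, -1, 1) = (-2, -5, 7)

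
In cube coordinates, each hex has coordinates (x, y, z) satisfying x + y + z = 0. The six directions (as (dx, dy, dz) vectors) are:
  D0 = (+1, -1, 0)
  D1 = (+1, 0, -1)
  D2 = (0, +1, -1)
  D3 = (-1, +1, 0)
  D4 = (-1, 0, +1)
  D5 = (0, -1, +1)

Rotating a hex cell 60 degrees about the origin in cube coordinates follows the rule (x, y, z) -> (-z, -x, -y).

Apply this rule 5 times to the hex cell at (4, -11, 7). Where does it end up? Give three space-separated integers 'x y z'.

Answer: 11 -7 -4

Derivation:
Start: (4, -11, 7)
Step 1: (4, -11, 7) -> (-(7), -(4), -(-11)) = (-7, -4, 11)
Step 2: (-7, -4, 11) -> (-(11), -(-7), -(-4)) = (-11, 7, 4)
Step 3: (-11, 7, 4) -> (-(4), -(-11), -(7)) = (-4, 11, -7)
Step 4: (-4, 11, -7) -> (-(-7), -(-4), -(11)) = (7, 4, -11)
Step 5: (7, 4, -11) -> (-(-11), -(7), -(4)) = (11, -7, -4)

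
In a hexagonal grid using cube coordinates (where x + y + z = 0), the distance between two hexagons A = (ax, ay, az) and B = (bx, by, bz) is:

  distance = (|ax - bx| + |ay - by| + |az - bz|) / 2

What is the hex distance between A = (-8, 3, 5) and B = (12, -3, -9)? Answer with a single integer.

|ax - bx| = |-8 - 12| = 20
|ay - by| = |3 - (-3)| = 6
|az - bz| = |5 - (-9)| = 14
distance = (20 + 6 + 14) / 2 = 40 / 2 = 20

Answer: 20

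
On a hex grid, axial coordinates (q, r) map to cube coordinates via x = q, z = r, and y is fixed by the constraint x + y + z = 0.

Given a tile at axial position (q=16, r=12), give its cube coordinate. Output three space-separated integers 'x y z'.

x = q = 16
z = r = 12
y = -x - z = -(16) - (12) = -28

Answer: 16 -28 12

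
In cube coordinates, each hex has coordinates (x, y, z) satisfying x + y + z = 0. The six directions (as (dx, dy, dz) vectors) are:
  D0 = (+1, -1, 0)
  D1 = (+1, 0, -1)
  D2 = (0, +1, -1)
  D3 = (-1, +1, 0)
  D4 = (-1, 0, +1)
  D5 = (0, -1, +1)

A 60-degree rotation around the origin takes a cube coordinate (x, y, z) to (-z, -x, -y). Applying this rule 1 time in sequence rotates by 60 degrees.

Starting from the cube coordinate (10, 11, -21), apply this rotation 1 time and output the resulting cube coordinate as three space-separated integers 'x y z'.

Start: (10, 11, -21)
Step 1: (10, 11, -21) -> (-(-21), -(10), -(11)) = (21, -10, -11)

Answer: 21 -10 -11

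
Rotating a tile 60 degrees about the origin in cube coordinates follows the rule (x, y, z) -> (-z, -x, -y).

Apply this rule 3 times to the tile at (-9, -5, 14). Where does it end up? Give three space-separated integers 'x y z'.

Start: (-9, -5, 14)
Step 1: (-9, -5, 14) -> (-(14), -(-9), -(-5)) = (-14, 9, 5)
Step 2: (-14, 9, 5) -> (-(5), -(-14), -(9)) = (-5, 14, -9)
Step 3: (-5, 14, -9) -> (-(-9), -(-5), -(14)) = (9, 5, -14)

Answer: 9 5 -14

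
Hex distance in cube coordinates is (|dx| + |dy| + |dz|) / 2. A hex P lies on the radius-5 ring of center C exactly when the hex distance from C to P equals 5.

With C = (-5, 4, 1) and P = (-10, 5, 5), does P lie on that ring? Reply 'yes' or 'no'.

|px - cx| = |-10 - (-5)| = 5
|py - cy| = |5 - 4| = 1
|pz - cz| = |5 - 1| = 4
distance = (5+1+4)/2 = 10/2 = 5
radius = 5; distance == radius -> yes

Answer: yes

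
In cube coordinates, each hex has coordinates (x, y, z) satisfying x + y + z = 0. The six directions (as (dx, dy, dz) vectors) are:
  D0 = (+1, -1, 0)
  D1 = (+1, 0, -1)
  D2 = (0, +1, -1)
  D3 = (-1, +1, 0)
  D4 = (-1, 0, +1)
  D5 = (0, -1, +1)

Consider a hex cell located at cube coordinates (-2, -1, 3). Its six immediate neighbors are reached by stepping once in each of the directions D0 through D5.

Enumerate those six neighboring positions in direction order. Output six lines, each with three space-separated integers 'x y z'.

Answer: -1 -2 3
-1 -1 2
-2 0 2
-3 0 3
-3 -1 4
-2 -2 4

Derivation:
Center: (-2, -1, 3). Add each direction:
  D0: (-2, -1, 3) + (1, -1, 0) = (-1, -2, 3)
  D1: (-2, -1, 3) + (1, 0, -1) = (-1, -1, 2)
  D2: (-2, -1, 3) + (0, 1, -1) = (-2, 0, 2)
  D3: (-2, -1, 3) + (-1, 1, 0) = (-3, 0, 3)
  D4: (-2, -1, 3) + (-1, 0, 1) = (-3, -1, 4)
  D5: (-2, -1, 3) + (0, -1, 1) = (-2, -2, 4)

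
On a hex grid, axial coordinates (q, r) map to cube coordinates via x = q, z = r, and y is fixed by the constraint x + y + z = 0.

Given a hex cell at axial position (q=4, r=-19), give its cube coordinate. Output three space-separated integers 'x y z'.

x = q = 4
z = r = -19
y = -x - z = -(4) - (-19) = 15

Answer: 4 15 -19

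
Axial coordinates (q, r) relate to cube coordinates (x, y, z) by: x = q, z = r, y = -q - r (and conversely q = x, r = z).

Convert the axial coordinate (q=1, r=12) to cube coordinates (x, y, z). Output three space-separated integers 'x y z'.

x = q = 1
z = r = 12
y = -x - z = -(1) - (12) = -13

Answer: 1 -13 12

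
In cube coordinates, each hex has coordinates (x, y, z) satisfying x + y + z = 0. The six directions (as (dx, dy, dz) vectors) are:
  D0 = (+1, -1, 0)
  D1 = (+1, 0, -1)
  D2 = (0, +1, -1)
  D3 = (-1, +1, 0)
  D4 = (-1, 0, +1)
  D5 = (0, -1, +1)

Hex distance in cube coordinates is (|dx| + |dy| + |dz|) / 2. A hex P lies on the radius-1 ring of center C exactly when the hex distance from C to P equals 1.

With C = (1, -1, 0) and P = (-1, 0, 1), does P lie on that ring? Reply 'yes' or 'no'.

|px - cx| = |-1 - 1| = 2
|py - cy| = |0 - (-1)| = 1
|pz - cz| = |1 - 0| = 1
distance = (2+1+1)/2 = 4/2 = 2
radius = 1; distance != radius -> no

Answer: no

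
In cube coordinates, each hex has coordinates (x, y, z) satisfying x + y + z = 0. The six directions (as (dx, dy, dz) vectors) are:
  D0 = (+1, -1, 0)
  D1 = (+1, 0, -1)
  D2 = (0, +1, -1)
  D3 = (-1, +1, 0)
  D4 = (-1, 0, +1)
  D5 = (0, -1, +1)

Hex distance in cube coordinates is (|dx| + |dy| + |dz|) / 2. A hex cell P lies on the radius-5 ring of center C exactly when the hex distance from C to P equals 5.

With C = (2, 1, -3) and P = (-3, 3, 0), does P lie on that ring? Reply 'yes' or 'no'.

|px - cx| = |-3 - 2| = 5
|py - cy| = |3 - 1| = 2
|pz - cz| = |0 - (-3)| = 3
distance = (5+2+3)/2 = 10/2 = 5
radius = 5; distance == radius -> yes

Answer: yes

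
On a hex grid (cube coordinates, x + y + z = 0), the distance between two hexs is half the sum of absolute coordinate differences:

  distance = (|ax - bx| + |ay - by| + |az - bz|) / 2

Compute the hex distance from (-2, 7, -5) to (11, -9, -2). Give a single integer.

Answer: 16

Derivation:
|ax - bx| = |-2 - 11| = 13
|ay - by| = |7 - (-9)| = 16
|az - bz| = |-5 - (-2)| = 3
distance = (13 + 16 + 3) / 2 = 32 / 2 = 16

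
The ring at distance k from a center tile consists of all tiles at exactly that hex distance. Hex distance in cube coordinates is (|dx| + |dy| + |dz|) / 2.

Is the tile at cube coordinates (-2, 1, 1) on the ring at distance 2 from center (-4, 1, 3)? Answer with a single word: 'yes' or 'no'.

|px - cx| = |-2 - (-4)| = 2
|py - cy| = |1 - 1| = 0
|pz - cz| = |1 - 3| = 2
distance = (2+0+2)/2 = 4/2 = 2
radius = 2; distance == radius -> yes

Answer: yes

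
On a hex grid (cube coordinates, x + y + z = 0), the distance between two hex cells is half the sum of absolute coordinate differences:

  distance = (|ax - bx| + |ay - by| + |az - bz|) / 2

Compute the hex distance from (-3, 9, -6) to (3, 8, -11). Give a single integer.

Answer: 6

Derivation:
|ax - bx| = |-3 - 3| = 6
|ay - by| = |9 - 8| = 1
|az - bz| = |-6 - (-11)| = 5
distance = (6 + 1 + 5) / 2 = 12 / 2 = 6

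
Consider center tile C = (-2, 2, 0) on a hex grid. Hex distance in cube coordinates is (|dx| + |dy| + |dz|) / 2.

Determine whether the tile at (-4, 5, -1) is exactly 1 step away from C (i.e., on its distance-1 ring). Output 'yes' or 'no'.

Answer: no

Derivation:
|px - cx| = |-4 - (-2)| = 2
|py - cy| = |5 - 2| = 3
|pz - cz| = |-1 - 0| = 1
distance = (2+3+1)/2 = 6/2 = 3
radius = 1; distance != radius -> no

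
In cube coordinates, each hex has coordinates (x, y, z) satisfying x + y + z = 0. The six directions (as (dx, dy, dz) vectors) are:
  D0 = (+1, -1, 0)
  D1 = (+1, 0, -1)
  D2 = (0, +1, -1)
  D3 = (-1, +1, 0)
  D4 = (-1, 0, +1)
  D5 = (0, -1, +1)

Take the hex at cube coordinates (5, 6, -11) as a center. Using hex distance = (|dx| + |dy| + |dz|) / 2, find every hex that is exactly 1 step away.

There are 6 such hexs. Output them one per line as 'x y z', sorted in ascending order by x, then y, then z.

Walk ring at distance 1 from (5, 6, -11):
Start at center + D4*1 = (4, 6, -10)
  hex 0: (4, 6, -10)
  hex 1: (5, 5, -10)
  hex 2: (6, 5, -11)
  hex 3: (6, 6, -12)
  hex 4: (5, 7, -12)
  hex 5: (4, 7, -11)
Sorted: 6 hexes.

Answer: 4 6 -10
4 7 -11
5 5 -10
5 7 -12
6 5 -11
6 6 -12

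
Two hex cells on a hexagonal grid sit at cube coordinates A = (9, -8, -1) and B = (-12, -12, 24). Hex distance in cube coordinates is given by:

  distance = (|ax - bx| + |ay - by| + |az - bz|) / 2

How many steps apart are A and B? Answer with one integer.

Answer: 25

Derivation:
|ax - bx| = |9 - (-12)| = 21
|ay - by| = |-8 - (-12)| = 4
|az - bz| = |-1 - 24| = 25
distance = (21 + 4 + 25) / 2 = 50 / 2 = 25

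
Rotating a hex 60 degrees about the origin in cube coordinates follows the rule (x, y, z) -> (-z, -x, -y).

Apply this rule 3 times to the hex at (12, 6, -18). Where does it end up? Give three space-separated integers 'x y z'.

Answer: -12 -6 18

Derivation:
Start: (12, 6, -18)
Step 1: (12, 6, -18) -> (-(-18), -(12), -(6)) = (18, -12, -6)
Step 2: (18, -12, -6) -> (-(-6), -(18), -(-12)) = (6, -18, 12)
Step 3: (6, -18, 12) -> (-(12), -(6), -(-18)) = (-12, -6, 18)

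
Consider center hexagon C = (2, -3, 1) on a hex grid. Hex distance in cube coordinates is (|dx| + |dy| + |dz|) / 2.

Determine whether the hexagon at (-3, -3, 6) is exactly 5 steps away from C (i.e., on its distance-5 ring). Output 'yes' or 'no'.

Answer: yes

Derivation:
|px - cx| = |-3 - 2| = 5
|py - cy| = |-3 - (-3)| = 0
|pz - cz| = |6 - 1| = 5
distance = (5+0+5)/2 = 10/2 = 5
radius = 5; distance == radius -> yes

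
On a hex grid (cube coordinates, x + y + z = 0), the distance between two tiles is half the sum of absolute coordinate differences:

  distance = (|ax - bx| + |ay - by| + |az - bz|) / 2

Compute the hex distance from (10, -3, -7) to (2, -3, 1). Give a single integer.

Answer: 8

Derivation:
|ax - bx| = |10 - 2| = 8
|ay - by| = |-3 - (-3)| = 0
|az - bz| = |-7 - 1| = 8
distance = (8 + 0 + 8) / 2 = 16 / 2 = 8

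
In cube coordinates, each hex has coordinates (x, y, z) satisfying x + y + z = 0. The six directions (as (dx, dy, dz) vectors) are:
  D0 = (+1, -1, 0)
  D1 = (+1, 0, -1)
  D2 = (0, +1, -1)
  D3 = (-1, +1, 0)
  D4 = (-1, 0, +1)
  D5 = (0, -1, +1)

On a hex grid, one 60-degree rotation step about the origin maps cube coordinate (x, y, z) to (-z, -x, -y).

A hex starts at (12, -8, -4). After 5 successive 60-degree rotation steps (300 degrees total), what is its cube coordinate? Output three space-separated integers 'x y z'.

Start: (12, -8, -4)
Step 1: (12, -8, -4) -> (-(-4), -(12), -(-8)) = (4, -12, 8)
Step 2: (4, -12, 8) -> (-(8), -(4), -(-12)) = (-8, -4, 12)
Step 3: (-8, -4, 12) -> (-(12), -(-8), -(-4)) = (-12, 8, 4)
Step 4: (-12, 8, 4) -> (-(4), -(-12), -(8)) = (-4, 12, -8)
Step 5: (-4, 12, -8) -> (-(-8), -(-4), -(12)) = (8, 4, -12)

Answer: 8 4 -12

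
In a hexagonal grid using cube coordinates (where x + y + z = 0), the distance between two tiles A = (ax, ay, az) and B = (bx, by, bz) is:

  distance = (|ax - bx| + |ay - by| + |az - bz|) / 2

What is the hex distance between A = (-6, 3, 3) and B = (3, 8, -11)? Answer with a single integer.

|ax - bx| = |-6 - 3| = 9
|ay - by| = |3 - 8| = 5
|az - bz| = |3 - (-11)| = 14
distance = (9 + 5 + 14) / 2 = 28 / 2 = 14

Answer: 14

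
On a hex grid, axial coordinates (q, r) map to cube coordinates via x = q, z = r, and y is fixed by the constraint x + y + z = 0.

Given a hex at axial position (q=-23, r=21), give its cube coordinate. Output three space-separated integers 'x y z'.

Answer: -23 2 21

Derivation:
x = q = -23
z = r = 21
y = -x - z = -(-23) - (21) = 2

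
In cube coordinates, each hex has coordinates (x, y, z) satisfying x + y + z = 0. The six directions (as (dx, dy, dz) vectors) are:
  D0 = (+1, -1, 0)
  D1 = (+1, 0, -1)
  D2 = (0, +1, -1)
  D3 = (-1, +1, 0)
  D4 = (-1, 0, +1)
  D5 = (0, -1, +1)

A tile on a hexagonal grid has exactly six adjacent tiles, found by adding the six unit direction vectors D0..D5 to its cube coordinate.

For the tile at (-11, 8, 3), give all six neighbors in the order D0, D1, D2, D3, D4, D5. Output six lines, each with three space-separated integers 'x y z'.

Answer: -10 7 3
-10 8 2
-11 9 2
-12 9 3
-12 8 4
-11 7 4

Derivation:
Center: (-11, 8, 3). Add each direction:
  D0: (-11, 8, 3) + (1, -1, 0) = (-10, 7, 3)
  D1: (-11, 8, 3) + (1, 0, -1) = (-10, 8, 2)
  D2: (-11, 8, 3) + (0, 1, -1) = (-11, 9, 2)
  D3: (-11, 8, 3) + (-1, 1, 0) = (-12, 9, 3)
  D4: (-11, 8, 3) + (-1, 0, 1) = (-12, 8, 4)
  D5: (-11, 8, 3) + (0, -1, 1) = (-11, 7, 4)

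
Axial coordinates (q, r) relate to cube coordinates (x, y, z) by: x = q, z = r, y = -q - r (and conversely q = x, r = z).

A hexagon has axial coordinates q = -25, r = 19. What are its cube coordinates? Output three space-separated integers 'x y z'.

x = q = -25
z = r = 19
y = -x - z = -(-25) - (19) = 6

Answer: -25 6 19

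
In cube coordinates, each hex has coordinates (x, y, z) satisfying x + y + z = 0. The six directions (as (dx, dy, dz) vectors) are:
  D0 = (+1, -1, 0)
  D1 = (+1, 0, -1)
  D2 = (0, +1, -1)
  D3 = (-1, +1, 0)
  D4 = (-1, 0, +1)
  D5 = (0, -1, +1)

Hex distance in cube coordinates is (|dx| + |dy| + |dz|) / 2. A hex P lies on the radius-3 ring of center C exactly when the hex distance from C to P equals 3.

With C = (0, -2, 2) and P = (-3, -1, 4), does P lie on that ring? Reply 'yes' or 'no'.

Answer: yes

Derivation:
|px - cx| = |-3 - 0| = 3
|py - cy| = |-1 - (-2)| = 1
|pz - cz| = |4 - 2| = 2
distance = (3+1+2)/2 = 6/2 = 3
radius = 3; distance == radius -> yes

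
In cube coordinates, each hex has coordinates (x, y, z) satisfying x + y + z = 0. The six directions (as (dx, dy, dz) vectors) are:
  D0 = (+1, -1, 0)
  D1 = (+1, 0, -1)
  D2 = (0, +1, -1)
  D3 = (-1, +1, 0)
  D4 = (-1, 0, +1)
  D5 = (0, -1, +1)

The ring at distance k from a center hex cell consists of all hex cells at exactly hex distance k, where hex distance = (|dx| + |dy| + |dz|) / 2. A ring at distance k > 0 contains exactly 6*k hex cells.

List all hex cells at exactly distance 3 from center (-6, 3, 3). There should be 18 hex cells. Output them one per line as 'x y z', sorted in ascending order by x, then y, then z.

Answer: -9 3 6
-9 4 5
-9 5 4
-9 6 3
-8 2 6
-8 6 2
-7 1 6
-7 6 1
-6 0 6
-6 6 0
-5 0 5
-5 5 0
-4 0 4
-4 4 0
-3 0 3
-3 1 2
-3 2 1
-3 3 0

Derivation:
Walk ring at distance 3 from (-6, 3, 3):
Start at center + D4*3 = (-9, 3, 6)
  hex 0: (-9, 3, 6)
  hex 1: (-8, 2, 6)
  hex 2: (-7, 1, 6)
  hex 3: (-6, 0, 6)
  hex 4: (-5, 0, 5)
  hex 5: (-4, 0, 4)
  hex 6: (-3, 0, 3)
  hex 7: (-3, 1, 2)
  hex 8: (-3, 2, 1)
  hex 9: (-3, 3, 0)
  hex 10: (-4, 4, 0)
  hex 11: (-5, 5, 0)
  hex 12: (-6, 6, 0)
  hex 13: (-7, 6, 1)
  hex 14: (-8, 6, 2)
  hex 15: (-9, 6, 3)
  hex 16: (-9, 5, 4)
  hex 17: (-9, 4, 5)
Sorted: 18 hexes.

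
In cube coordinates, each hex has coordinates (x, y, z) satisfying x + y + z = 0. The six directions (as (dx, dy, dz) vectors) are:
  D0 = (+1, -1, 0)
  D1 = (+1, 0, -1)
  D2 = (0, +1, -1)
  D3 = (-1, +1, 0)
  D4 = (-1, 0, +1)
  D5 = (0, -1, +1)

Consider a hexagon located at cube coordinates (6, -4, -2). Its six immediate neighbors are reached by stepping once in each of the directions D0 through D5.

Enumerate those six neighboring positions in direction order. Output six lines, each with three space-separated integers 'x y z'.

Answer: 7 -5 -2
7 -4 -3
6 -3 -3
5 -3 -2
5 -4 -1
6 -5 -1

Derivation:
Center: (6, -4, -2). Add each direction:
  D0: (6, -4, -2) + (1, -1, 0) = (7, -5, -2)
  D1: (6, -4, -2) + (1, 0, -1) = (7, -4, -3)
  D2: (6, -4, -2) + (0, 1, -1) = (6, -3, -3)
  D3: (6, -4, -2) + (-1, 1, 0) = (5, -3, -2)
  D4: (6, -4, -2) + (-1, 0, 1) = (5, -4, -1)
  D5: (6, -4, -2) + (0, -1, 1) = (6, -5, -1)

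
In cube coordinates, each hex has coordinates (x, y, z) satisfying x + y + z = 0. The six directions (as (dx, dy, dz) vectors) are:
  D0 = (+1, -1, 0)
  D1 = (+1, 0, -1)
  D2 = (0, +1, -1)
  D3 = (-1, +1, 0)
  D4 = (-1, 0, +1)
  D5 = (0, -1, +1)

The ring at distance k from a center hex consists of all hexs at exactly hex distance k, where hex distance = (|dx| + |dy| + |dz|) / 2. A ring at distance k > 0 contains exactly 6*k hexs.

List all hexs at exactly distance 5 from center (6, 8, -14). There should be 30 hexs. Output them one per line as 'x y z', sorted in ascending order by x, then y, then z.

Answer: 1 8 -9
1 9 -10
1 10 -11
1 11 -12
1 12 -13
1 13 -14
2 7 -9
2 13 -15
3 6 -9
3 13 -16
4 5 -9
4 13 -17
5 4 -9
5 13 -18
6 3 -9
6 13 -19
7 3 -10
7 12 -19
8 3 -11
8 11 -19
9 3 -12
9 10 -19
10 3 -13
10 9 -19
11 3 -14
11 4 -15
11 5 -16
11 6 -17
11 7 -18
11 8 -19

Derivation:
Walk ring at distance 5 from (6, 8, -14):
Start at center + D4*5 = (1, 8, -9)
  hex 0: (1, 8, -9)
  hex 1: (2, 7, -9)
  hex 2: (3, 6, -9)
  hex 3: (4, 5, -9)
  hex 4: (5, 4, -9)
  hex 5: (6, 3, -9)
  hex 6: (7, 3, -10)
  hex 7: (8, 3, -11)
  hex 8: (9, 3, -12)
  hex 9: (10, 3, -13)
  hex 10: (11, 3, -14)
  hex 11: (11, 4, -15)
  hex 12: (11, 5, -16)
  hex 13: (11, 6, -17)
  hex 14: (11, 7, -18)
  hex 15: (11, 8, -19)
  hex 16: (10, 9, -19)
  hex 17: (9, 10, -19)
  hex 18: (8, 11, -19)
  hex 19: (7, 12, -19)
  hex 20: (6, 13, -19)
  hex 21: (5, 13, -18)
  hex 22: (4, 13, -17)
  hex 23: (3, 13, -16)
  hex 24: (2, 13, -15)
  hex 25: (1, 13, -14)
  hex 26: (1, 12, -13)
  hex 27: (1, 11, -12)
  hex 28: (1, 10, -11)
  hex 29: (1, 9, -10)
Sorted: 30 hexes.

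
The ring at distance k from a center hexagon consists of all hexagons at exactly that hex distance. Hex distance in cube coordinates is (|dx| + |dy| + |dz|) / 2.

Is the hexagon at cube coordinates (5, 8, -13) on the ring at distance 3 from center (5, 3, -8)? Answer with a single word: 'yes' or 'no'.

|px - cx| = |5 - 5| = 0
|py - cy| = |8 - 3| = 5
|pz - cz| = |-13 - (-8)| = 5
distance = (0+5+5)/2 = 10/2 = 5
radius = 3; distance != radius -> no

Answer: no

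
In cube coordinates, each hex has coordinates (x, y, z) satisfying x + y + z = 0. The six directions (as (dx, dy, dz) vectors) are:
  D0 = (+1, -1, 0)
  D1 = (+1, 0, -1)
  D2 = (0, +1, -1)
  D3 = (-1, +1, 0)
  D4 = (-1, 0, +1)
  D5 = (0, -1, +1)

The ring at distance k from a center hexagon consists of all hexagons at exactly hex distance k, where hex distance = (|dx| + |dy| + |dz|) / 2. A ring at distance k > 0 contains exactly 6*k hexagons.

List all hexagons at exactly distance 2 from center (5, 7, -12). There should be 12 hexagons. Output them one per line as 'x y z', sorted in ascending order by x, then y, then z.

Answer: 3 7 -10
3 8 -11
3 9 -12
4 6 -10
4 9 -13
5 5 -10
5 9 -14
6 5 -11
6 8 -14
7 5 -12
7 6 -13
7 7 -14

Derivation:
Walk ring at distance 2 from (5, 7, -12):
Start at center + D4*2 = (3, 7, -10)
  hex 0: (3, 7, -10)
  hex 1: (4, 6, -10)
  hex 2: (5, 5, -10)
  hex 3: (6, 5, -11)
  hex 4: (7, 5, -12)
  hex 5: (7, 6, -13)
  hex 6: (7, 7, -14)
  hex 7: (6, 8, -14)
  hex 8: (5, 9, -14)
  hex 9: (4, 9, -13)
  hex 10: (3, 9, -12)
  hex 11: (3, 8, -11)
Sorted: 12 hexes.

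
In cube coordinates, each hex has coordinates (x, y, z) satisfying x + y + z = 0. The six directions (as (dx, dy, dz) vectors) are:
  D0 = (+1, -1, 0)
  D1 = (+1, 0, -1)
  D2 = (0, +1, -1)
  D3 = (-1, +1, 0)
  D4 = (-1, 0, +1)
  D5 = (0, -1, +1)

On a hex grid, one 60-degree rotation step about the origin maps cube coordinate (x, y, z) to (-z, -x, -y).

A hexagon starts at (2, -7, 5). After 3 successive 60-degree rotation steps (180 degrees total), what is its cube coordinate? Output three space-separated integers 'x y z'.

Start: (2, -7, 5)
Step 1: (2, -7, 5) -> (-(5), -(2), -(-7)) = (-5, -2, 7)
Step 2: (-5, -2, 7) -> (-(7), -(-5), -(-2)) = (-7, 5, 2)
Step 3: (-7, 5, 2) -> (-(2), -(-7), -(5)) = (-2, 7, -5)

Answer: -2 7 -5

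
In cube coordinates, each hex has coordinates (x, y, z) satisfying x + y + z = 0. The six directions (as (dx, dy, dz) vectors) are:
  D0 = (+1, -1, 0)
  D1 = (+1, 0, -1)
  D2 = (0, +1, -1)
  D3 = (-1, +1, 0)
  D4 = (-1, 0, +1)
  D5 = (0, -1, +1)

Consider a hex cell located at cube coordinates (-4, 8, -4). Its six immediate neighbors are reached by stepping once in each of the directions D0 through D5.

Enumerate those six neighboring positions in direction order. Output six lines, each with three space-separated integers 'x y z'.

Center: (-4, 8, -4). Add each direction:
  D0: (-4, 8, -4) + (1, -1, 0) = (-3, 7, -4)
  D1: (-4, 8, -4) + (1, 0, -1) = (-3, 8, -5)
  D2: (-4, 8, -4) + (0, 1, -1) = (-4, 9, -5)
  D3: (-4, 8, -4) + (-1, 1, 0) = (-5, 9, -4)
  D4: (-4, 8, -4) + (-1, 0, 1) = (-5, 8, -3)
  D5: (-4, 8, -4) + (0, -1, 1) = (-4, 7, -3)

Answer: -3 7 -4
-3 8 -5
-4 9 -5
-5 9 -4
-5 8 -3
-4 7 -3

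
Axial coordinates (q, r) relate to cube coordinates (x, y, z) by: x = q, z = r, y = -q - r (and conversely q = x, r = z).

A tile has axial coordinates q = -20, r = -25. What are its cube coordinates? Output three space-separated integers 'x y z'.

x = q = -20
z = r = -25
y = -x - z = -(-20) - (-25) = 45

Answer: -20 45 -25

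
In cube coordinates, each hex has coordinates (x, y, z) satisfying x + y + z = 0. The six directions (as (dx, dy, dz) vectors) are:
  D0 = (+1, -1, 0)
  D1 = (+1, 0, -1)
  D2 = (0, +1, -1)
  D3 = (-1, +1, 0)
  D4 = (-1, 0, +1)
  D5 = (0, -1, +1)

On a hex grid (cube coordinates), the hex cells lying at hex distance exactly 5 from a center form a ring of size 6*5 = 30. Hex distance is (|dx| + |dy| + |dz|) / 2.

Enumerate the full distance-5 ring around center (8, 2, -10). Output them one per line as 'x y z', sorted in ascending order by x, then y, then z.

Walk ring at distance 5 from (8, 2, -10):
Start at center + D4*5 = (3, 2, -5)
  hex 0: (3, 2, -5)
  hex 1: (4, 1, -5)
  hex 2: (5, 0, -5)
  hex 3: (6, -1, -5)
  hex 4: (7, -2, -5)
  hex 5: (8, -3, -5)
  hex 6: (9, -3, -6)
  hex 7: (10, -3, -7)
  hex 8: (11, -3, -8)
  hex 9: (12, -3, -9)
  hex 10: (13, -3, -10)
  hex 11: (13, -2, -11)
  hex 12: (13, -1, -12)
  hex 13: (13, 0, -13)
  hex 14: (13, 1, -14)
  hex 15: (13, 2, -15)
  hex 16: (12, 3, -15)
  hex 17: (11, 4, -15)
  hex 18: (10, 5, -15)
  hex 19: (9, 6, -15)
  hex 20: (8, 7, -15)
  hex 21: (7, 7, -14)
  hex 22: (6, 7, -13)
  hex 23: (5, 7, -12)
  hex 24: (4, 7, -11)
  hex 25: (3, 7, -10)
  hex 26: (3, 6, -9)
  hex 27: (3, 5, -8)
  hex 28: (3, 4, -7)
  hex 29: (3, 3, -6)
Sorted: 30 hexes.

Answer: 3 2 -5
3 3 -6
3 4 -7
3 5 -8
3 6 -9
3 7 -10
4 1 -5
4 7 -11
5 0 -5
5 7 -12
6 -1 -5
6 7 -13
7 -2 -5
7 7 -14
8 -3 -5
8 7 -15
9 -3 -6
9 6 -15
10 -3 -7
10 5 -15
11 -3 -8
11 4 -15
12 -3 -9
12 3 -15
13 -3 -10
13 -2 -11
13 -1 -12
13 0 -13
13 1 -14
13 2 -15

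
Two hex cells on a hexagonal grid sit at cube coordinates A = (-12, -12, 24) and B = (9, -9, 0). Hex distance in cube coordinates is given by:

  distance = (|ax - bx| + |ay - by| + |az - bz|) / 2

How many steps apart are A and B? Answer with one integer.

|ax - bx| = |-12 - 9| = 21
|ay - by| = |-12 - (-9)| = 3
|az - bz| = |24 - 0| = 24
distance = (21 + 3 + 24) / 2 = 48 / 2 = 24

Answer: 24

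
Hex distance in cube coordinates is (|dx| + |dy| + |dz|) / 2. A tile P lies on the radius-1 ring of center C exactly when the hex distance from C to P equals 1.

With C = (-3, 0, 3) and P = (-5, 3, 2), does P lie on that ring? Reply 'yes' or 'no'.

Answer: no

Derivation:
|px - cx| = |-5 - (-3)| = 2
|py - cy| = |3 - 0| = 3
|pz - cz| = |2 - 3| = 1
distance = (2+3+1)/2 = 6/2 = 3
radius = 1; distance != radius -> no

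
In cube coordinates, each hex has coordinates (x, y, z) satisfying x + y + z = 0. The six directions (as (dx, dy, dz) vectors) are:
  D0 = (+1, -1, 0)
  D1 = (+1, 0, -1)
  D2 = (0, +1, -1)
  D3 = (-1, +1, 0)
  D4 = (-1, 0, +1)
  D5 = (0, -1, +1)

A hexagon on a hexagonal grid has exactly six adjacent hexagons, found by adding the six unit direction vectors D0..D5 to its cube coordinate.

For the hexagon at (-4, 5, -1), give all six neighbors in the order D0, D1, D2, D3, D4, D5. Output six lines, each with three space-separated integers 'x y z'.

Center: (-4, 5, -1). Add each direction:
  D0: (-4, 5, -1) + (1, -1, 0) = (-3, 4, -1)
  D1: (-4, 5, -1) + (1, 0, -1) = (-3, 5, -2)
  D2: (-4, 5, -1) + (0, 1, -1) = (-4, 6, -2)
  D3: (-4, 5, -1) + (-1, 1, 0) = (-5, 6, -1)
  D4: (-4, 5, -1) + (-1, 0, 1) = (-5, 5, 0)
  D5: (-4, 5, -1) + (0, -1, 1) = (-4, 4, 0)

Answer: -3 4 -1
-3 5 -2
-4 6 -2
-5 6 -1
-5 5 0
-4 4 0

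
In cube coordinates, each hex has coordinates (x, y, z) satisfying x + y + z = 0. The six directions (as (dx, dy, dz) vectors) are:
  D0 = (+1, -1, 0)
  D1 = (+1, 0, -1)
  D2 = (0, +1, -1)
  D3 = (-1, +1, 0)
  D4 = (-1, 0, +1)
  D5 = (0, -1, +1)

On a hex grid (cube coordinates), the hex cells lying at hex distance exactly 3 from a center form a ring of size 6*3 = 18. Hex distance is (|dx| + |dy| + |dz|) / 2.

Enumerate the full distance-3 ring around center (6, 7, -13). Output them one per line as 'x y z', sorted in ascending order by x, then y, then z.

Walk ring at distance 3 from (6, 7, -13):
Start at center + D4*3 = (3, 7, -10)
  hex 0: (3, 7, -10)
  hex 1: (4, 6, -10)
  hex 2: (5, 5, -10)
  hex 3: (6, 4, -10)
  hex 4: (7, 4, -11)
  hex 5: (8, 4, -12)
  hex 6: (9, 4, -13)
  hex 7: (9, 5, -14)
  hex 8: (9, 6, -15)
  hex 9: (9, 7, -16)
  hex 10: (8, 8, -16)
  hex 11: (7, 9, -16)
  hex 12: (6, 10, -16)
  hex 13: (5, 10, -15)
  hex 14: (4, 10, -14)
  hex 15: (3, 10, -13)
  hex 16: (3, 9, -12)
  hex 17: (3, 8, -11)
Sorted: 18 hexes.

Answer: 3 7 -10
3 8 -11
3 9 -12
3 10 -13
4 6 -10
4 10 -14
5 5 -10
5 10 -15
6 4 -10
6 10 -16
7 4 -11
7 9 -16
8 4 -12
8 8 -16
9 4 -13
9 5 -14
9 6 -15
9 7 -16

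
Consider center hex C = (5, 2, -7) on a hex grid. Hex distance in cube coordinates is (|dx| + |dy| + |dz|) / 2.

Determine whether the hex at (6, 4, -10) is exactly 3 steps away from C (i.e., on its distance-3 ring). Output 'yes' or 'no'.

Answer: yes

Derivation:
|px - cx| = |6 - 5| = 1
|py - cy| = |4 - 2| = 2
|pz - cz| = |-10 - (-7)| = 3
distance = (1+2+3)/2 = 6/2 = 3
radius = 3; distance == radius -> yes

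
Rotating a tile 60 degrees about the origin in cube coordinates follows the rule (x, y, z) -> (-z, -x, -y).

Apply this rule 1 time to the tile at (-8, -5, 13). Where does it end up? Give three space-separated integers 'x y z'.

Start: (-8, -5, 13)
Step 1: (-8, -5, 13) -> (-(13), -(-8), -(-5)) = (-13, 8, 5)

Answer: -13 8 5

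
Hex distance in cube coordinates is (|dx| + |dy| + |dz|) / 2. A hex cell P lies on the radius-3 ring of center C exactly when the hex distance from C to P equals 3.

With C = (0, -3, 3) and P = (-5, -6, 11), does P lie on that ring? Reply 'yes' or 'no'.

|px - cx| = |-5 - 0| = 5
|py - cy| = |-6 - (-3)| = 3
|pz - cz| = |11 - 3| = 8
distance = (5+3+8)/2 = 16/2 = 8
radius = 3; distance != radius -> no

Answer: no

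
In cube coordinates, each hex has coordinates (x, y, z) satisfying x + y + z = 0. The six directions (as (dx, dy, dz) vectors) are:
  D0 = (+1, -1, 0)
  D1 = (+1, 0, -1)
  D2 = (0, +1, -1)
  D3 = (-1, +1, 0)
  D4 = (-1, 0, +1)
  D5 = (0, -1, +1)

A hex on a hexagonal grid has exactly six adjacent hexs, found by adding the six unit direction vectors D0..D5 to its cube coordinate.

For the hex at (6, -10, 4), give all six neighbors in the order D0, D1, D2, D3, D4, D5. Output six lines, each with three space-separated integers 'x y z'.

Center: (6, -10, 4). Add each direction:
  D0: (6, -10, 4) + (1, -1, 0) = (7, -11, 4)
  D1: (6, -10, 4) + (1, 0, -1) = (7, -10, 3)
  D2: (6, -10, 4) + (0, 1, -1) = (6, -9, 3)
  D3: (6, -10, 4) + (-1, 1, 0) = (5, -9, 4)
  D4: (6, -10, 4) + (-1, 0, 1) = (5, -10, 5)
  D5: (6, -10, 4) + (0, -1, 1) = (6, -11, 5)

Answer: 7 -11 4
7 -10 3
6 -9 3
5 -9 4
5 -10 5
6 -11 5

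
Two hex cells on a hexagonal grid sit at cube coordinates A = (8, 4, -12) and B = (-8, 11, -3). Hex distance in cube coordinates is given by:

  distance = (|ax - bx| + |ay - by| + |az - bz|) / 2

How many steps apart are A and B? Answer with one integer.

|ax - bx| = |8 - (-8)| = 16
|ay - by| = |4 - 11| = 7
|az - bz| = |-12 - (-3)| = 9
distance = (16 + 7 + 9) / 2 = 32 / 2 = 16

Answer: 16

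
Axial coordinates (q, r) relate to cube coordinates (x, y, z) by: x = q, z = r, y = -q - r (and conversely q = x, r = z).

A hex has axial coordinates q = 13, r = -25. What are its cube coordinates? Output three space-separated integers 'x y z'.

Answer: 13 12 -25

Derivation:
x = q = 13
z = r = -25
y = -x - z = -(13) - (-25) = 12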